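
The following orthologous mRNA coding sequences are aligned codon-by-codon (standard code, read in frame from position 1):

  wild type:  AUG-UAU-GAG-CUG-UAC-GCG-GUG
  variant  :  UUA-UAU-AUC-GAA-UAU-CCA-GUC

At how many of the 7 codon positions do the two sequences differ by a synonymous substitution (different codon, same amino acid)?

Codon 1: AUG Met / UUA Leu — nonsynonymous.
Codon 2: UAU Tyr / UAU Tyr — identical.
Codon 3: GAG Glu / AUC Ile — nonsynonymous.
Codon 4: CUG Leu / GAA Glu — nonsynonymous.
Codon 5: UAC Tyr / UAU Tyr — synonymous.
Codon 6: GCG Ala / CCA Pro — nonsynonymous.
Codon 7: GUG Val / GUC Val — synonymous.
Synonymous differences: 2.

2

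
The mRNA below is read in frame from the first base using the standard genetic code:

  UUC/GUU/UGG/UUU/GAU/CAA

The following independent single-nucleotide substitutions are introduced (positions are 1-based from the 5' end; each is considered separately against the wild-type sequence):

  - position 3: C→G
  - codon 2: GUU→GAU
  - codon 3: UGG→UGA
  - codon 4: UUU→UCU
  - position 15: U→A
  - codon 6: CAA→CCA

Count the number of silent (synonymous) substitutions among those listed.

0

Codon 1: UUC (Phe) → UUG (Leu) — missense.
Codon 2: GUU (Val) → GAU (Asp) — missense.
Codon 3: UGG (Trp) → UGA (Stop) — nonsense.
Codon 4: UUU (Phe) → UCU (Ser) — missense.
Codon 5: GAU (Asp) → GAA (Glu) — missense.
Codon 6: CAA (Gln) → CCA (Pro) — missense.
Synonymous: 0 of 6.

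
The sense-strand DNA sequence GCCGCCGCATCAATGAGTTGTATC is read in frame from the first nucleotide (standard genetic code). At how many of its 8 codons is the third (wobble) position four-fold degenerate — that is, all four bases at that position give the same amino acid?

4

Codon 1 GCC (Ala): third position 4-fold.
Codon 2 GCC (Ala): third position 4-fold.
Codon 3 GCA (Ala): third position 4-fold.
Codon 4 TCA (Ser): third position 4-fold.
Codon 5 ATG (Met): third position 1-fold.
Codon 6 AGT (Ser): third position 2-fold.
Codon 7 TGT (Cys): third position 2-fold.
Codon 8 ATC (Ile): third position 3-fold.
Four-fold degenerate third positions: 4.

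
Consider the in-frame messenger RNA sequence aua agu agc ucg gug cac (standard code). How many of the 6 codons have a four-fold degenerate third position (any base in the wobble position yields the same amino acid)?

2

Codon 1 AUA (Ile): third position 3-fold.
Codon 2 AGU (Ser): third position 2-fold.
Codon 3 AGC (Ser): third position 2-fold.
Codon 4 UCG (Ser): third position 4-fold.
Codon 5 GUG (Val): third position 4-fold.
Codon 6 CAC (His): third position 2-fold.
Four-fold degenerate third positions: 2.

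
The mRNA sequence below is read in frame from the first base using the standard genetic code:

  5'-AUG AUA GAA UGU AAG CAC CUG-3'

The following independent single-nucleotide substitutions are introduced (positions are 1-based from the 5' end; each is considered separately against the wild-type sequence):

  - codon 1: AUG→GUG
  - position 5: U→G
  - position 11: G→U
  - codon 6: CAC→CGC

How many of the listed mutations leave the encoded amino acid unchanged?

0

Codon 1: AUG (Met) → GUG (Val) — missense.
Codon 2: AUA (Ile) → AGA (Arg) — missense.
Codon 4: UGU (Cys) → UUU (Phe) — missense.
Codon 6: CAC (His) → CGC (Arg) — missense.
Synonymous: 0 of 4.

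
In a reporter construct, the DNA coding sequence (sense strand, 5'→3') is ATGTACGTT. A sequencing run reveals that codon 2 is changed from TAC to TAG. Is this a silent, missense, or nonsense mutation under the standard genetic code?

nonsense

Position 6 falls in codon 2: TAC → Tyr.
After the substitution the codon is TAG → Stop.
The new codon is a stop codon, so this is a nonsense mutation.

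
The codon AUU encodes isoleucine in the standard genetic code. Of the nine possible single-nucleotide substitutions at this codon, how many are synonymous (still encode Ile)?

Position 1: none → 0 synonymous.
Position 2: none → 0 synonymous.
Position 3: AUC, AUA → 2 synonymous.
Total: 0 + 0 + 2 = 2.

2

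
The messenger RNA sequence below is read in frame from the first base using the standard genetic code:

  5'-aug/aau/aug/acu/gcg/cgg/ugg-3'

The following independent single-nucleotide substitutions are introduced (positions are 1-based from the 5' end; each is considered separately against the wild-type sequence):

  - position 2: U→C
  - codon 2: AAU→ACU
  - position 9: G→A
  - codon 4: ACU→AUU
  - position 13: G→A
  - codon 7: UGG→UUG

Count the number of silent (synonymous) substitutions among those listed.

Codon 1: AUG (Met) → ACG (Thr) — missense.
Codon 2: AAU (Asn) → ACU (Thr) — missense.
Codon 3: AUG (Met) → AUA (Ile) — missense.
Codon 4: ACU (Thr) → AUU (Ile) — missense.
Codon 5: GCG (Ala) → ACG (Thr) — missense.
Codon 7: UGG (Trp) → UUG (Leu) — missense.
Synonymous: 0 of 6.

0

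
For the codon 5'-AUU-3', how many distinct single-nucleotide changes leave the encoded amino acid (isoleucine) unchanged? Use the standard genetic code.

Position 1: none → 0 synonymous.
Position 2: none → 0 synonymous.
Position 3: AUC, AUA → 2 synonymous.
Total: 0 + 0 + 2 = 2.

2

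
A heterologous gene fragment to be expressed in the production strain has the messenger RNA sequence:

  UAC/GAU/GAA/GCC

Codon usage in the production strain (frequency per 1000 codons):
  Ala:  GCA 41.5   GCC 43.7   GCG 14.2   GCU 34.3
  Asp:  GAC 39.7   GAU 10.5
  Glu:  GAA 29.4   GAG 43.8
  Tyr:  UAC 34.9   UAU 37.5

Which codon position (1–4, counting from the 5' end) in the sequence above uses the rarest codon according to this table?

2

Codon 1 UAC (Tyr): 34.9 per 1000.
Codon 2 GAU (Asp): 10.5 per 1000.
Codon 3 GAA (Glu): 29.4 per 1000.
Codon 4 GCC (Ala): 43.7 per 1000.
Lowest frequency is 10.5 at codon 2.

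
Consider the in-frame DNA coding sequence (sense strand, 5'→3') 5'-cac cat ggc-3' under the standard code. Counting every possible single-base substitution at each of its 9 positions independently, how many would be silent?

5

Codon 1 (CAC, His): 1 synonymous substitution.
Codon 2 (CAT, His): 1 synonymous substitution.
Codon 3 (GGC, Gly): 3 synonymous substitutions.
Total: 1 + 1 + 3 = 5.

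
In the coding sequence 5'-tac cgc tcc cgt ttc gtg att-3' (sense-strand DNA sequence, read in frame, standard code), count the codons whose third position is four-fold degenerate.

4

Codon 1 TAC (Tyr): third position 2-fold.
Codon 2 CGC (Arg): third position 4-fold.
Codon 3 TCC (Ser): third position 4-fold.
Codon 4 CGT (Arg): third position 4-fold.
Codon 5 TTC (Phe): third position 2-fold.
Codon 6 GTG (Val): third position 4-fold.
Codon 7 ATT (Ile): third position 3-fold.
Four-fold degenerate third positions: 4.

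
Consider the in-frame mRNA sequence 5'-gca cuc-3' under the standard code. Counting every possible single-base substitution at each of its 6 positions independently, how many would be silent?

Codon 1 (GCA, Ala): 3 synonymous substitutions.
Codon 2 (CUC, Leu): 3 synonymous substitutions.
Total: 3 + 3 = 6.

6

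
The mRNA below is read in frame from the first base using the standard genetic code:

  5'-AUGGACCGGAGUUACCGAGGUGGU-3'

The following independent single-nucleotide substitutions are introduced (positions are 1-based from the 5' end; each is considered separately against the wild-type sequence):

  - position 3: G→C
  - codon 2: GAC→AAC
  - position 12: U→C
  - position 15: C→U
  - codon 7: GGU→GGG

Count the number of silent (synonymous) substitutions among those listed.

Codon 1: AUG (Met) → AUC (Ile) — missense.
Codon 2: GAC (Asp) → AAC (Asn) — missense.
Codon 4: AGU (Ser) → AGC (Ser) — synonymous.
Codon 5: UAC (Tyr) → UAU (Tyr) — synonymous.
Codon 7: GGU (Gly) → GGG (Gly) — synonymous.
Synonymous: 3 of 5.

3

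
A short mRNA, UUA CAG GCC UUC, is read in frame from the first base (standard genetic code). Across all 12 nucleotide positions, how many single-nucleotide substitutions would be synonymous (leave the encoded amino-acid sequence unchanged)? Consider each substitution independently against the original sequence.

Codon 1 (UUA, Leu): 2 synonymous substitutions.
Codon 2 (CAG, Gln): 1 synonymous substitution.
Codon 3 (GCC, Ala): 3 synonymous substitutions.
Codon 4 (UUC, Phe): 1 synonymous substitution.
Total: 2 + 1 + 3 + 1 = 7.

7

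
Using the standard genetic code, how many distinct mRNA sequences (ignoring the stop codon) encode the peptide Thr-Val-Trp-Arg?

96

Thr: 4 codons.
Val: 4 codons.
Trp: 1 codon.
Arg: 6 codons.
4 × 4 × 1 × 6 = 96.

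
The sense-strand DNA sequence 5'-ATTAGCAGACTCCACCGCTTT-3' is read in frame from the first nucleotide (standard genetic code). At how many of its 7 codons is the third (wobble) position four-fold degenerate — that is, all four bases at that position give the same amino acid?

2

Codon 1 ATT (Ile): third position 3-fold.
Codon 2 AGC (Ser): third position 2-fold.
Codon 3 AGA (Arg): third position 2-fold.
Codon 4 CTC (Leu): third position 4-fold.
Codon 5 CAC (His): third position 2-fold.
Codon 6 CGC (Arg): third position 4-fold.
Codon 7 TTT (Phe): third position 2-fold.
Four-fold degenerate third positions: 2.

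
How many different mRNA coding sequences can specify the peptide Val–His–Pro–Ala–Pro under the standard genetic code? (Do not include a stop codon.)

512

Val: 4 codons.
His: 2 codons.
Pro: 4 codons.
Ala: 4 codons.
Pro: 4 codons.
4 × 2 × 4 × 4 × 4 = 512.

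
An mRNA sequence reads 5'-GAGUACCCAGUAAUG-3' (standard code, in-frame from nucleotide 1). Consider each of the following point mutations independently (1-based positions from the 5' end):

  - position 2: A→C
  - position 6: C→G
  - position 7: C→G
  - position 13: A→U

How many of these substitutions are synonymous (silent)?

Codon 1: GAG (Glu) → GCG (Ala) — missense.
Codon 2: UAC (Tyr) → UAG (Stop) — nonsense.
Codon 3: CCA (Pro) → GCA (Ala) — missense.
Codon 5: AUG (Met) → UUG (Leu) — missense.
Synonymous: 0 of 4.

0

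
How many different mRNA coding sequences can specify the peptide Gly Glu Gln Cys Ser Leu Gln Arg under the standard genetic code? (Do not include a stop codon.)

Gly: 4 codons.
Glu: 2 codons.
Gln: 2 codons.
Cys: 2 codons.
Ser: 6 codons.
Leu: 6 codons.
Gln: 2 codons.
Arg: 6 codons.
4 × 2 × 2 × 2 × 6 × 6 × 2 × 6 = 13824.

13824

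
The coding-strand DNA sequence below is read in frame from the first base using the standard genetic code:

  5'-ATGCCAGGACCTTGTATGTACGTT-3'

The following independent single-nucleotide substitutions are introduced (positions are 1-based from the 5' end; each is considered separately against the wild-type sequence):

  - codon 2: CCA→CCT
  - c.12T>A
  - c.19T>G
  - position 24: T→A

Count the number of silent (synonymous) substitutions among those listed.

Codon 2: CCA (Pro) → CCT (Pro) — synonymous.
Codon 4: CCT (Pro) → CCA (Pro) — synonymous.
Codon 7: TAC (Tyr) → GAC (Asp) — missense.
Codon 8: GTT (Val) → GTA (Val) — synonymous.
Synonymous: 3 of 4.

3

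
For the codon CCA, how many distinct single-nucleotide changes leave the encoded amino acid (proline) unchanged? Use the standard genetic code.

3

Position 1: none → 0 synonymous.
Position 2: none → 0 synonymous.
Position 3: CCT, CCC, CCG → 3 synonymous.
Total: 0 + 0 + 3 = 3.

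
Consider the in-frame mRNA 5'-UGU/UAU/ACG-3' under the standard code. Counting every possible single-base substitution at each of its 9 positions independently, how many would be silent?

5

Codon 1 (UGU, Cys): 1 synonymous substitution.
Codon 2 (UAU, Tyr): 1 synonymous substitution.
Codon 3 (ACG, Thr): 3 synonymous substitutions.
Total: 1 + 1 + 3 = 5.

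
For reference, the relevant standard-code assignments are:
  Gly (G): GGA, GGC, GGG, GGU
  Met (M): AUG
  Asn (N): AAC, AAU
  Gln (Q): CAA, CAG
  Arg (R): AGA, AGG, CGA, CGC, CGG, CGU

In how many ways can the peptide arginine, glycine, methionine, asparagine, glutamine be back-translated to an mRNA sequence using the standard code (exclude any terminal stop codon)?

Arg: 6 codons.
Gly: 4 codons.
Met: 1 codon.
Asn: 2 codons.
Gln: 2 codons.
6 × 4 × 1 × 2 × 2 = 96.

96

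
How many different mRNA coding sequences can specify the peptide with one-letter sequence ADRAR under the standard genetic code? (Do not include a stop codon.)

1152

Ala: 4 codons.
Asp: 2 codons.
Arg: 6 codons.
Ala: 4 codons.
Arg: 6 codons.
4 × 2 × 6 × 4 × 6 = 1152.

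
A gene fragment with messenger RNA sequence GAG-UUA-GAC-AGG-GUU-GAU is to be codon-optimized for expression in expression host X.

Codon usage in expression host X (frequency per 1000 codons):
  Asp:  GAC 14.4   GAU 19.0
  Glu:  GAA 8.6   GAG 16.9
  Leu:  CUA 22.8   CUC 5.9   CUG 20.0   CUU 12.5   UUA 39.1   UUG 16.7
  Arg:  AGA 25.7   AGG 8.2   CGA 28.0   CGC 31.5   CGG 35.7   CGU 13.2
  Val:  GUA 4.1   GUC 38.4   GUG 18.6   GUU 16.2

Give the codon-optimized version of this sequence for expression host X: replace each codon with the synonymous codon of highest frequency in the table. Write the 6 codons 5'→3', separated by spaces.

Codon 1 (Glu): best is GAG at 16.9.
Codon 2 (Leu): best is UUA at 39.1.
Codon 3 (Asp): best is GAU at 19.0.
Codon 4 (Arg): best is CGG at 35.7.
Codon 5 (Val): best is GUC at 38.4.
Codon 6 (Asp): best is GAU at 19.0.

GAG UUA GAU CGG GUC GAU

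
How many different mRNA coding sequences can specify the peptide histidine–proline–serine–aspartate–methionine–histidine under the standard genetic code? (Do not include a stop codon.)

192

His: 2 codons.
Pro: 4 codons.
Ser: 6 codons.
Asp: 2 codons.
Met: 1 codon.
His: 2 codons.
2 × 4 × 6 × 2 × 1 × 2 = 192.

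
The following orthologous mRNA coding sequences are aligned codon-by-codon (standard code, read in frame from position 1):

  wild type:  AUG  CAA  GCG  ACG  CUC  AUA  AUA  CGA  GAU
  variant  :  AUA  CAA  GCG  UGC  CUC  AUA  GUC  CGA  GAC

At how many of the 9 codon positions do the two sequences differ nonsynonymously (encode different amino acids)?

Codon 1: AUG Met / AUA Ile — nonsynonymous.
Codon 2: CAA Gln / CAA Gln — identical.
Codon 3: GCG Ala / GCG Ala — identical.
Codon 4: ACG Thr / UGC Cys — nonsynonymous.
Codon 5: CUC Leu / CUC Leu — identical.
Codon 6: AUA Ile / AUA Ile — identical.
Codon 7: AUA Ile / GUC Val — nonsynonymous.
Codon 8: CGA Arg / CGA Arg — identical.
Codon 9: GAU Asp / GAC Asp — synonymous.
Nonsynonymous differences: 3.

3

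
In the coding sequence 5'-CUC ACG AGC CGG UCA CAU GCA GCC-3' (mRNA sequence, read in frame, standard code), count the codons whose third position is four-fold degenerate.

6

Codon 1 CUC (Leu): third position 4-fold.
Codon 2 ACG (Thr): third position 4-fold.
Codon 3 AGC (Ser): third position 2-fold.
Codon 4 CGG (Arg): third position 4-fold.
Codon 5 UCA (Ser): third position 4-fold.
Codon 6 CAU (His): third position 2-fold.
Codon 7 GCA (Ala): third position 4-fold.
Codon 8 GCC (Ala): third position 4-fold.
Four-fold degenerate third positions: 6.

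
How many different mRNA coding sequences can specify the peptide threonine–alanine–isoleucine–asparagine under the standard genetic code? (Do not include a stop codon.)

96

Thr: 4 codons.
Ala: 4 codons.
Ile: 3 codons.
Asn: 2 codons.
4 × 4 × 3 × 2 = 96.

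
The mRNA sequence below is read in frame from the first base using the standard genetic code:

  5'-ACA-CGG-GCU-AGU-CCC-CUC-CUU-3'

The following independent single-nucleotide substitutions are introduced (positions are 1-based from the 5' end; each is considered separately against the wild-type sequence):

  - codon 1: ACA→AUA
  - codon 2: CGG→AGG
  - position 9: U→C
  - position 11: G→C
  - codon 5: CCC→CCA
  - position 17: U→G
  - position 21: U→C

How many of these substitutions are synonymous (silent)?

4

Codon 1: ACA (Thr) → AUA (Ile) — missense.
Codon 2: CGG (Arg) → AGG (Arg) — synonymous.
Codon 3: GCU (Ala) → GCC (Ala) — synonymous.
Codon 4: AGU (Ser) → ACU (Thr) — missense.
Codon 5: CCC (Pro) → CCA (Pro) — synonymous.
Codon 6: CUC (Leu) → CGC (Arg) — missense.
Codon 7: CUU (Leu) → CUC (Leu) — synonymous.
Synonymous: 4 of 7.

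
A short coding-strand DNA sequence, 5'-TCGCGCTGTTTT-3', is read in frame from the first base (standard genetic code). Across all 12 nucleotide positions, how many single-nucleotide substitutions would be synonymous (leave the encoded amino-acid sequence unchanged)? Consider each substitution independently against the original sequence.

Codon 1 (TCG, Ser): 3 synonymous substitutions.
Codon 2 (CGC, Arg): 3 synonymous substitutions.
Codon 3 (TGT, Cys): 1 synonymous substitution.
Codon 4 (TTT, Phe): 1 synonymous substitution.
Total: 3 + 3 + 1 + 1 = 8.

8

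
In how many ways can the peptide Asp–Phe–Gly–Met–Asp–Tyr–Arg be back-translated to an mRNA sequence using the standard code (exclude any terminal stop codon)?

384

Asp: 2 codons.
Phe: 2 codons.
Gly: 4 codons.
Met: 1 codon.
Asp: 2 codons.
Tyr: 2 codons.
Arg: 6 codons.
2 × 2 × 4 × 1 × 2 × 2 × 6 = 384.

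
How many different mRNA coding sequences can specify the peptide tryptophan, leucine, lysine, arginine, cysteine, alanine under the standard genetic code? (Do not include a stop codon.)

576

Trp: 1 codon.
Leu: 6 codons.
Lys: 2 codons.
Arg: 6 codons.
Cys: 2 codons.
Ala: 4 codons.
1 × 6 × 2 × 6 × 2 × 4 = 576.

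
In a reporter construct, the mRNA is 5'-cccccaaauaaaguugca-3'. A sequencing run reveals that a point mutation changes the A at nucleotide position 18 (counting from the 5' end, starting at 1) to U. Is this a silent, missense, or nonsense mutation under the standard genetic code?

silent

Position 18 falls in codon 6: GCA → Ala.
After the substitution the codon is GCU → Ala.
Both encode Ala, so the change is synonymous.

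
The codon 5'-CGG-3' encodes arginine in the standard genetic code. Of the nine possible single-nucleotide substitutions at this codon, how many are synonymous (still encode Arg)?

Position 1: AGG → 1 synonymous.
Position 2: none → 0 synonymous.
Position 3: CGU, CGC, CGA → 3 synonymous.
Total: 1 + 0 + 3 = 4.

4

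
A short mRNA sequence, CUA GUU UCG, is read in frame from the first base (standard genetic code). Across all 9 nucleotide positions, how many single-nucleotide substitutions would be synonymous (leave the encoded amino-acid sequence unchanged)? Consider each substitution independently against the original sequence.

Codon 1 (CUA, Leu): 4 synonymous substitutions.
Codon 2 (GUU, Val): 3 synonymous substitutions.
Codon 3 (UCG, Ser): 3 synonymous substitutions.
Total: 4 + 3 + 3 = 10.

10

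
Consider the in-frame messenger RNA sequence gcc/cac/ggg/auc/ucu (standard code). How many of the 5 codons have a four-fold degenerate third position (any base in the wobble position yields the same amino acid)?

Codon 1 GCC (Ala): third position 4-fold.
Codon 2 CAC (His): third position 2-fold.
Codon 3 GGG (Gly): third position 4-fold.
Codon 4 AUC (Ile): third position 3-fold.
Codon 5 UCU (Ser): third position 4-fold.
Four-fold degenerate third positions: 3.

3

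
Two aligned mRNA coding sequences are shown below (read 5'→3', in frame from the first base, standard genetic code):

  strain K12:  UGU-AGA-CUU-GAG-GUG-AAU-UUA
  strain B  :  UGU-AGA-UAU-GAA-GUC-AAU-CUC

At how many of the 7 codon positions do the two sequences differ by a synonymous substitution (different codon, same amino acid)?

Codon 1: UGU Cys / UGU Cys — identical.
Codon 2: AGA Arg / AGA Arg — identical.
Codon 3: CUU Leu / UAU Tyr — nonsynonymous.
Codon 4: GAG Glu / GAA Glu — synonymous.
Codon 5: GUG Val / GUC Val — synonymous.
Codon 6: AAU Asn / AAU Asn — identical.
Codon 7: UUA Leu / CUC Leu — synonymous.
Synonymous differences: 3.

3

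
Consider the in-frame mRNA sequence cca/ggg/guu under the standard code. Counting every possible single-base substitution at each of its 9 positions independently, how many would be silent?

9

Codon 1 (CCA, Pro): 3 synonymous substitutions.
Codon 2 (GGG, Gly): 3 synonymous substitutions.
Codon 3 (GUU, Val): 3 synonymous substitutions.
Total: 3 + 3 + 3 = 9.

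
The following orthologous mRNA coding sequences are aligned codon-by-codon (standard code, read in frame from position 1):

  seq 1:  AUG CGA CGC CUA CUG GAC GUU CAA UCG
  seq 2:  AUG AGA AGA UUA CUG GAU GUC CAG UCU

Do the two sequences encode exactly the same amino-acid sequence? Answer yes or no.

Codon 1: AUG Met / AUG Met — identical.
Codon 2: CGA Arg / AGA Arg — synonymous.
Codon 3: CGC Arg / AGA Arg — synonymous.
Codon 4: CUA Leu / UUA Leu — synonymous.
Codon 5: CUG Leu / CUG Leu — identical.
Codon 6: GAC Asp / GAU Asp — synonymous.
Codon 7: GUU Val / GUC Val — synonymous.
Codon 8: CAA Gln / CAG Gln — synonymous.
Codon 9: UCG Ser / UCU Ser — synonymous.
Nonsynonymous differences: 0 → same protein.

yes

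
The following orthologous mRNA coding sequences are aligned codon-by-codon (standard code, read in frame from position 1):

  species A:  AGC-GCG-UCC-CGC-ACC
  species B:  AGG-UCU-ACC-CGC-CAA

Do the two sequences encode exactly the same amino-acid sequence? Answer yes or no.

no

Codon 1: AGC Ser / AGG Arg — nonsynonymous.
Codon 2: GCG Ala / UCU Ser — nonsynonymous.
Codon 3: UCC Ser / ACC Thr — nonsynonymous.
Codon 4: CGC Arg / CGC Arg — identical.
Codon 5: ACC Thr / CAA Gln — nonsynonymous.
Nonsynonymous differences: 4 → different protein.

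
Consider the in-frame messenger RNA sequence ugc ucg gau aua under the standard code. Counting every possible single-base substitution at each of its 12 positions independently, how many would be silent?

7

Codon 1 (UGC, Cys): 1 synonymous substitution.
Codon 2 (UCG, Ser): 3 synonymous substitutions.
Codon 3 (GAU, Asp): 1 synonymous substitution.
Codon 4 (AUA, Ile): 2 synonymous substitutions.
Total: 1 + 3 + 1 + 2 = 7.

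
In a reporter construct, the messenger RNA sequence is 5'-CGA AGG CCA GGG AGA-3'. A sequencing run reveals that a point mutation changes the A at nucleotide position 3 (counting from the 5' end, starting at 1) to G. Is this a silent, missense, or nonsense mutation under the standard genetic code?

Position 3 falls in codon 1: CGA → Arg.
After the substitution the codon is CGG → Arg.
Both encode Arg, so the change is synonymous.

silent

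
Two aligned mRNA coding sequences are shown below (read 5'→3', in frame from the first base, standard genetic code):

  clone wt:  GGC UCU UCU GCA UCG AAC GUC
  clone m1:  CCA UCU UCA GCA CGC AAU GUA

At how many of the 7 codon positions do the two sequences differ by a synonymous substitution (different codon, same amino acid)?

3

Codon 1: GGC Gly / CCA Pro — nonsynonymous.
Codon 2: UCU Ser / UCU Ser — identical.
Codon 3: UCU Ser / UCA Ser — synonymous.
Codon 4: GCA Ala / GCA Ala — identical.
Codon 5: UCG Ser / CGC Arg — nonsynonymous.
Codon 6: AAC Asn / AAU Asn — synonymous.
Codon 7: GUC Val / GUA Val — synonymous.
Synonymous differences: 3.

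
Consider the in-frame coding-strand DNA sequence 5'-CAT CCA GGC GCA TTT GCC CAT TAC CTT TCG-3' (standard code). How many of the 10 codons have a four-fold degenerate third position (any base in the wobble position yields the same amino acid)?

Codon 1 CAT (His): third position 2-fold.
Codon 2 CCA (Pro): third position 4-fold.
Codon 3 GGC (Gly): third position 4-fold.
Codon 4 GCA (Ala): third position 4-fold.
Codon 5 TTT (Phe): third position 2-fold.
Codon 6 GCC (Ala): third position 4-fold.
Codon 7 CAT (His): third position 2-fold.
Codon 8 TAC (Tyr): third position 2-fold.
Codon 9 CTT (Leu): third position 4-fold.
Codon 10 TCG (Ser): third position 4-fold.
Four-fold degenerate third positions: 6.

6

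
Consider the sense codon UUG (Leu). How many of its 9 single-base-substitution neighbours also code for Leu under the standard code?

Position 1: CUG → 1 synonymous.
Position 2: none → 0 synonymous.
Position 3: UUA → 1 synonymous.
Total: 1 + 0 + 1 = 2.

2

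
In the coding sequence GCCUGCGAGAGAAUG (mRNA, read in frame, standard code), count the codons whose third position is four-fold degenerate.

1

Codon 1 GCC (Ala): third position 4-fold.
Codon 2 UGC (Cys): third position 2-fold.
Codon 3 GAG (Glu): third position 2-fold.
Codon 4 AGA (Arg): third position 2-fold.
Codon 5 AUG (Met): third position 1-fold.
Four-fold degenerate third positions: 1.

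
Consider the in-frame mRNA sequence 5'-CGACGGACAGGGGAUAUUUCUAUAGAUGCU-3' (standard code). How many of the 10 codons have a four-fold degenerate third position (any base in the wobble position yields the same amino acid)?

6

Codon 1 CGA (Arg): third position 4-fold.
Codon 2 CGG (Arg): third position 4-fold.
Codon 3 ACA (Thr): third position 4-fold.
Codon 4 GGG (Gly): third position 4-fold.
Codon 5 GAU (Asp): third position 2-fold.
Codon 6 AUU (Ile): third position 3-fold.
Codon 7 UCU (Ser): third position 4-fold.
Codon 8 AUA (Ile): third position 3-fold.
Codon 9 GAU (Asp): third position 2-fold.
Codon 10 GCU (Ala): third position 4-fold.
Four-fold degenerate third positions: 6.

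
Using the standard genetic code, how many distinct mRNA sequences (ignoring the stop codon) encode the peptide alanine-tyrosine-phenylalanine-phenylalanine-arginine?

Ala: 4 codons.
Tyr: 2 codons.
Phe: 2 codons.
Phe: 2 codons.
Arg: 6 codons.
4 × 2 × 2 × 2 × 6 = 192.

192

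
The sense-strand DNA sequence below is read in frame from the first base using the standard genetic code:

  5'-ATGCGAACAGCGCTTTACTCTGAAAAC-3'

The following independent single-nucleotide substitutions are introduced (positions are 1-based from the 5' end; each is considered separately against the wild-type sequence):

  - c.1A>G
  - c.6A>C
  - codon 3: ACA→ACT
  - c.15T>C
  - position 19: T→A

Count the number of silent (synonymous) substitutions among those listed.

3

Codon 1: ATG (Met) → GTG (Val) — missense.
Codon 2: CGA (Arg) → CGC (Arg) — synonymous.
Codon 3: ACA (Thr) → ACT (Thr) — synonymous.
Codon 5: CTT (Leu) → CTC (Leu) — synonymous.
Codon 7: TCT (Ser) → ACT (Thr) — missense.
Synonymous: 3 of 5.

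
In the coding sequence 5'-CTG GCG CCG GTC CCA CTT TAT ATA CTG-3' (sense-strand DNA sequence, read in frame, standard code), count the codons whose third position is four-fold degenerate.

7

Codon 1 CTG (Leu): third position 4-fold.
Codon 2 GCG (Ala): third position 4-fold.
Codon 3 CCG (Pro): third position 4-fold.
Codon 4 GTC (Val): third position 4-fold.
Codon 5 CCA (Pro): third position 4-fold.
Codon 6 CTT (Leu): third position 4-fold.
Codon 7 TAT (Tyr): third position 2-fold.
Codon 8 ATA (Ile): third position 3-fold.
Codon 9 CTG (Leu): third position 4-fold.
Four-fold degenerate third positions: 7.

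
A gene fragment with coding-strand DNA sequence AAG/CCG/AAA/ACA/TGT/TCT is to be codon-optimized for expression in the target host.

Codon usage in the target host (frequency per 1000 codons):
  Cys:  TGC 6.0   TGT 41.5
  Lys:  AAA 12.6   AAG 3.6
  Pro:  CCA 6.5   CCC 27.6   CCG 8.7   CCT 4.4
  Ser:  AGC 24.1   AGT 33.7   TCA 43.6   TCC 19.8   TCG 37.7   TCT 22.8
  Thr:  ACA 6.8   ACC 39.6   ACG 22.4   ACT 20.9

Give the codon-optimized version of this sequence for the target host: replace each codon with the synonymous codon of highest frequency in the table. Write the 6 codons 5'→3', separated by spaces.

AAA CCC AAA ACC TGT TCA

Codon 1 (Lys): best is AAA at 12.6.
Codon 2 (Pro): best is CCC at 27.6.
Codon 3 (Lys): best is AAA at 12.6.
Codon 4 (Thr): best is ACC at 39.6.
Codon 5 (Cys): best is TGT at 41.5.
Codon 6 (Ser): best is TCA at 43.6.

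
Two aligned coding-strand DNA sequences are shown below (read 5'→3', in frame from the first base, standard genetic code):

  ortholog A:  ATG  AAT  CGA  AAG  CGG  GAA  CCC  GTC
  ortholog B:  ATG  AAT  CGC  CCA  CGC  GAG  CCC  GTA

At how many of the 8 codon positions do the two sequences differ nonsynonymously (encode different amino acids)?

1

Codon 1: ATG Met / ATG Met — identical.
Codon 2: AAT Asn / AAT Asn — identical.
Codon 3: CGA Arg / CGC Arg — synonymous.
Codon 4: AAG Lys / CCA Pro — nonsynonymous.
Codon 5: CGG Arg / CGC Arg — synonymous.
Codon 6: GAA Glu / GAG Glu — synonymous.
Codon 7: CCC Pro / CCC Pro — identical.
Codon 8: GTC Val / GTA Val — synonymous.
Nonsynonymous differences: 1.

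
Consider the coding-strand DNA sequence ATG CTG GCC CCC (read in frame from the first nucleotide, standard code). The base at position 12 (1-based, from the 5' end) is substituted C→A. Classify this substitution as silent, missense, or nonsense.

silent

Position 12 falls in codon 4: CCC → Pro.
After the substitution the codon is CCA → Pro.
Both encode Pro, so the change is synonymous.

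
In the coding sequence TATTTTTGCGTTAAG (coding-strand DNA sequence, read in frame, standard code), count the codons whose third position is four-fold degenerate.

1

Codon 1 TAT (Tyr): third position 2-fold.
Codon 2 TTT (Phe): third position 2-fold.
Codon 3 TGC (Cys): third position 2-fold.
Codon 4 GTT (Val): third position 4-fold.
Codon 5 AAG (Lys): third position 2-fold.
Four-fold degenerate third positions: 1.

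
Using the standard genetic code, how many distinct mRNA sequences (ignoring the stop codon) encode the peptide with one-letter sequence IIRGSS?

Ile: 3 codons.
Ile: 3 codons.
Arg: 6 codons.
Gly: 4 codons.
Ser: 6 codons.
Ser: 6 codons.
3 × 3 × 6 × 4 × 6 × 6 = 7776.

7776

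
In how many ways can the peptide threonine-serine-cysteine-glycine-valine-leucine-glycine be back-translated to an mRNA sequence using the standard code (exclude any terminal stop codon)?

Thr: 4 codons.
Ser: 6 codons.
Cys: 2 codons.
Gly: 4 codons.
Val: 4 codons.
Leu: 6 codons.
Gly: 4 codons.
4 × 6 × 2 × 4 × 4 × 6 × 4 = 18432.

18432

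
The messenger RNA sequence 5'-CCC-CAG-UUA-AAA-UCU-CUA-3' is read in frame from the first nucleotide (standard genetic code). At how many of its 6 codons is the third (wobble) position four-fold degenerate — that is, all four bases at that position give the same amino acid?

3

Codon 1 CCC (Pro): third position 4-fold.
Codon 2 CAG (Gln): third position 2-fold.
Codon 3 UUA (Leu): third position 2-fold.
Codon 4 AAA (Lys): third position 2-fold.
Codon 5 UCU (Ser): third position 4-fold.
Codon 6 CUA (Leu): third position 4-fold.
Four-fold degenerate third positions: 3.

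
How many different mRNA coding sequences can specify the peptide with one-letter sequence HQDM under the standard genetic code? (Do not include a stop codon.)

His: 2 codons.
Gln: 2 codons.
Asp: 2 codons.
Met: 1 codon.
2 × 2 × 2 × 1 = 8.

8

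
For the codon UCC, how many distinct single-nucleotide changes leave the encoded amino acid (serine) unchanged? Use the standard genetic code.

Position 1: none → 0 synonymous.
Position 2: none → 0 synonymous.
Position 3: UCU, UCA, UCG → 3 synonymous.
Total: 0 + 0 + 3 = 3.

3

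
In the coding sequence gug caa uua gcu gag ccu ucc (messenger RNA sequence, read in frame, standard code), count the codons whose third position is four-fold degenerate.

Codon 1 GUG (Val): third position 4-fold.
Codon 2 CAA (Gln): third position 2-fold.
Codon 3 UUA (Leu): third position 2-fold.
Codon 4 GCU (Ala): third position 4-fold.
Codon 5 GAG (Glu): third position 2-fold.
Codon 6 CCU (Pro): third position 4-fold.
Codon 7 UCC (Ser): third position 4-fold.
Four-fold degenerate third positions: 4.

4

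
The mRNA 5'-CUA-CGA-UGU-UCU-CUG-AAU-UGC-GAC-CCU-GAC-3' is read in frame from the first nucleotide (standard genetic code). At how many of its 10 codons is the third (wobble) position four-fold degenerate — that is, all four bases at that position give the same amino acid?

Codon 1 CUA (Leu): third position 4-fold.
Codon 2 CGA (Arg): third position 4-fold.
Codon 3 UGU (Cys): third position 2-fold.
Codon 4 UCU (Ser): third position 4-fold.
Codon 5 CUG (Leu): third position 4-fold.
Codon 6 AAU (Asn): third position 2-fold.
Codon 7 UGC (Cys): third position 2-fold.
Codon 8 GAC (Asp): third position 2-fold.
Codon 9 CCU (Pro): third position 4-fold.
Codon 10 GAC (Asp): third position 2-fold.
Four-fold degenerate third positions: 5.

5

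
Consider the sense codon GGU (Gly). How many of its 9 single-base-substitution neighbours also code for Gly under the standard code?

Position 1: none → 0 synonymous.
Position 2: none → 0 synonymous.
Position 3: GGC, GGA, GGG → 3 synonymous.
Total: 0 + 0 + 3 = 3.

3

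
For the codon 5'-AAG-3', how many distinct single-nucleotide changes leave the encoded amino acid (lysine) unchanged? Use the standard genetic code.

Position 1: none → 0 synonymous.
Position 2: none → 0 synonymous.
Position 3: AAA → 1 synonymous.
Total: 0 + 0 + 1 = 1.

1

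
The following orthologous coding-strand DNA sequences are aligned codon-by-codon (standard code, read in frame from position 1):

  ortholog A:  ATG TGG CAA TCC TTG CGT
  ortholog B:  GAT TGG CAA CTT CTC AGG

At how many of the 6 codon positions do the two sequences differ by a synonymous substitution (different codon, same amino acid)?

2

Codon 1: ATG Met / GAT Asp — nonsynonymous.
Codon 2: TGG Trp / TGG Trp — identical.
Codon 3: CAA Gln / CAA Gln — identical.
Codon 4: TCC Ser / CTT Leu — nonsynonymous.
Codon 5: TTG Leu / CTC Leu — synonymous.
Codon 6: CGT Arg / AGG Arg — synonymous.
Synonymous differences: 2.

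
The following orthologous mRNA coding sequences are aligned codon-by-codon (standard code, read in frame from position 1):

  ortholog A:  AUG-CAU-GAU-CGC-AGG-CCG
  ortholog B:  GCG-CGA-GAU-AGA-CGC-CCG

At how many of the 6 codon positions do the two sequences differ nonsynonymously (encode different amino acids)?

2

Codon 1: AUG Met / GCG Ala — nonsynonymous.
Codon 2: CAU His / CGA Arg — nonsynonymous.
Codon 3: GAU Asp / GAU Asp — identical.
Codon 4: CGC Arg / AGA Arg — synonymous.
Codon 5: AGG Arg / CGC Arg — synonymous.
Codon 6: CCG Pro / CCG Pro — identical.
Nonsynonymous differences: 2.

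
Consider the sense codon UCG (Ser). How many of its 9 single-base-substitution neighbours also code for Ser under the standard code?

Position 1: none → 0 synonymous.
Position 2: none → 0 synonymous.
Position 3: UCU, UCC, UCA → 3 synonymous.
Total: 0 + 0 + 3 = 3.

3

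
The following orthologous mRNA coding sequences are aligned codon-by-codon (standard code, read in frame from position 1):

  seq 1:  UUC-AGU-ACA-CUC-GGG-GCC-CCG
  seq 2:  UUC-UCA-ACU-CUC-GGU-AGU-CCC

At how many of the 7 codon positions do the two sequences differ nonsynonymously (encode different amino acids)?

Codon 1: UUC Phe / UUC Phe — identical.
Codon 2: AGU Ser / UCA Ser — synonymous.
Codon 3: ACA Thr / ACU Thr — synonymous.
Codon 4: CUC Leu / CUC Leu — identical.
Codon 5: GGG Gly / GGU Gly — synonymous.
Codon 6: GCC Ala / AGU Ser — nonsynonymous.
Codon 7: CCG Pro / CCC Pro — synonymous.
Nonsynonymous differences: 1.

1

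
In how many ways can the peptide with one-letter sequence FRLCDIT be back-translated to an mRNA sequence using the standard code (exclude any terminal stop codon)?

Phe: 2 codons.
Arg: 6 codons.
Leu: 6 codons.
Cys: 2 codons.
Asp: 2 codons.
Ile: 3 codons.
Thr: 4 codons.
2 × 6 × 6 × 2 × 2 × 3 × 4 = 3456.

3456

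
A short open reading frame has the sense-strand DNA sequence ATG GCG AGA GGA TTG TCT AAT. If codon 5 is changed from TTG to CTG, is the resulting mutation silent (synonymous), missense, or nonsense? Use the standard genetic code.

silent

Position 13 falls in codon 5: TTG → Leu.
After the substitution the codon is CTG → Leu.
Both encode Leu, so the change is synonymous.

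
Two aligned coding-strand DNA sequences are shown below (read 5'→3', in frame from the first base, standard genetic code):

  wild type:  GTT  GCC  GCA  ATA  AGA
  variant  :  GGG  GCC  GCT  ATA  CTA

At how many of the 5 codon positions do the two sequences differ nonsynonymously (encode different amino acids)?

Codon 1: GTT Val / GGG Gly — nonsynonymous.
Codon 2: GCC Ala / GCC Ala — identical.
Codon 3: GCA Ala / GCT Ala — synonymous.
Codon 4: ATA Ile / ATA Ile — identical.
Codon 5: AGA Arg / CTA Leu — nonsynonymous.
Nonsynonymous differences: 2.

2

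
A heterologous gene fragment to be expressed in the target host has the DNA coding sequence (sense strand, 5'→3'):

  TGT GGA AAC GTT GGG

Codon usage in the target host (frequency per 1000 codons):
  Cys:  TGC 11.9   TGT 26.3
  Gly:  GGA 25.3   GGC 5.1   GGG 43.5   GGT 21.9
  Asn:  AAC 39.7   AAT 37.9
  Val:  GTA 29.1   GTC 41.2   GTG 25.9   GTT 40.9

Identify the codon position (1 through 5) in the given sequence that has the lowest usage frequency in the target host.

2

Codon 1 TGT (Cys): 26.3 per 1000.
Codon 2 GGA (Gly): 25.3 per 1000.
Codon 3 AAC (Asn): 39.7 per 1000.
Codon 4 GTT (Val): 40.9 per 1000.
Codon 5 GGG (Gly): 43.5 per 1000.
Lowest frequency is 25.3 at codon 2.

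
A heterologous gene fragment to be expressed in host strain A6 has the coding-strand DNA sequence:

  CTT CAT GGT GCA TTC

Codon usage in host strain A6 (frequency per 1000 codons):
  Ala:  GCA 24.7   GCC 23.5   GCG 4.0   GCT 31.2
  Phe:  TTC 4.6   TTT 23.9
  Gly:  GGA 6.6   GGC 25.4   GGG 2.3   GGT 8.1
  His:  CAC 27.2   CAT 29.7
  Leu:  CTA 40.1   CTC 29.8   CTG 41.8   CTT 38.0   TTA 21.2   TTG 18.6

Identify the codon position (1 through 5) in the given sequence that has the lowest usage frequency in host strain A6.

Codon 1 CTT (Leu): 38.0 per 1000.
Codon 2 CAT (His): 29.7 per 1000.
Codon 3 GGT (Gly): 8.1 per 1000.
Codon 4 GCA (Ala): 24.7 per 1000.
Codon 5 TTC (Phe): 4.6 per 1000.
Lowest frequency is 4.6 at codon 5.

5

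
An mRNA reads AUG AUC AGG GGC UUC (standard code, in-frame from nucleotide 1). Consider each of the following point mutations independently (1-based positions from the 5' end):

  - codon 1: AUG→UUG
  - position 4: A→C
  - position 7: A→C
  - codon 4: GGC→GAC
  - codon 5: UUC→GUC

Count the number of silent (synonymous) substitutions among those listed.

1

Codon 1: AUG (Met) → UUG (Leu) — missense.
Codon 2: AUC (Ile) → CUC (Leu) — missense.
Codon 3: AGG (Arg) → CGG (Arg) — synonymous.
Codon 4: GGC (Gly) → GAC (Asp) — missense.
Codon 5: UUC (Phe) → GUC (Val) — missense.
Synonymous: 1 of 5.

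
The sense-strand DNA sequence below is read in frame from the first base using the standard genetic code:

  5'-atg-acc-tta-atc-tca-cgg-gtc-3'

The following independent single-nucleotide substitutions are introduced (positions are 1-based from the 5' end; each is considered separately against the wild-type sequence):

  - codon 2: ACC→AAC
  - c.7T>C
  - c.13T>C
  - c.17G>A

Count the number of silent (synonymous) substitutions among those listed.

Codon 2: ACC (Thr) → AAC (Asn) — missense.
Codon 3: TTA (Leu) → CTA (Leu) — synonymous.
Codon 5: TCA (Ser) → CCA (Pro) — missense.
Codon 6: CGG (Arg) → CAG (Gln) — missense.
Synonymous: 1 of 4.

1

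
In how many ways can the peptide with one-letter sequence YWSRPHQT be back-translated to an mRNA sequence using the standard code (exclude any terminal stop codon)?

4608

Tyr: 2 codons.
Trp: 1 codon.
Ser: 6 codons.
Arg: 6 codons.
Pro: 4 codons.
His: 2 codons.
Gln: 2 codons.
Thr: 4 codons.
2 × 1 × 6 × 6 × 4 × 2 × 2 × 4 = 4608.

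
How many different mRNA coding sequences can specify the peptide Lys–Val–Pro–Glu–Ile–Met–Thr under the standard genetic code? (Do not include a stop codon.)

768

Lys: 2 codons.
Val: 4 codons.
Pro: 4 codons.
Glu: 2 codons.
Ile: 3 codons.
Met: 1 codon.
Thr: 4 codons.
2 × 4 × 4 × 2 × 3 × 1 × 4 = 768.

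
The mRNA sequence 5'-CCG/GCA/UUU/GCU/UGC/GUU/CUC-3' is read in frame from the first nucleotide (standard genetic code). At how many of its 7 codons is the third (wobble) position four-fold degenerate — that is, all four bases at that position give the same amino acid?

5

Codon 1 CCG (Pro): third position 4-fold.
Codon 2 GCA (Ala): third position 4-fold.
Codon 3 UUU (Phe): third position 2-fold.
Codon 4 GCU (Ala): third position 4-fold.
Codon 5 UGC (Cys): third position 2-fold.
Codon 6 GUU (Val): third position 4-fold.
Codon 7 CUC (Leu): third position 4-fold.
Four-fold degenerate third positions: 5.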